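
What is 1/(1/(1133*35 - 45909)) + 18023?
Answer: 11769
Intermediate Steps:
1/(1/(1133*35 - 45909)) + 18023 = 1/(1/(39655 - 45909)) + 18023 = 1/(1/(-6254)) + 18023 = 1/(-1/6254) + 18023 = -6254 + 18023 = 11769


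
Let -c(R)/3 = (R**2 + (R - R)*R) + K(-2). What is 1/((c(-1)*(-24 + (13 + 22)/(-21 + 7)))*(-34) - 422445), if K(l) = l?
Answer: -1/419742 ≈ -2.3824e-6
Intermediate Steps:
c(R) = 6 - 3*R**2 (c(R) = -3*((R**2 + (R - R)*R) - 2) = -3*((R**2 + 0*R) - 2) = -3*((R**2 + 0) - 2) = -3*(R**2 - 2) = -3*(-2 + R**2) = 6 - 3*R**2)
1/((c(-1)*(-24 + (13 + 22)/(-21 + 7)))*(-34) - 422445) = 1/(((6 - 3*(-1)**2)*(-24 + (13 + 22)/(-21 + 7)))*(-34) - 422445) = 1/(((6 - 3*1)*(-24 + 35/(-14)))*(-34) - 422445) = 1/(((6 - 3)*(-24 + 35*(-1/14)))*(-34) - 422445) = 1/((3*(-24 - 5/2))*(-34) - 422445) = 1/((3*(-53/2))*(-34) - 422445) = 1/(-159/2*(-34) - 422445) = 1/(2703 - 422445) = 1/(-419742) = -1/419742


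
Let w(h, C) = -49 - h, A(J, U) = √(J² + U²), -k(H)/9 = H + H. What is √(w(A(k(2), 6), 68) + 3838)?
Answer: √(3789 - 6*√37) ≈ 61.258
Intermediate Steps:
k(H) = -18*H (k(H) = -9*(H + H) = -18*H)
√(w(A(k(2), 6), 68) + 3838) = √((-49 - √((-18*2)² + 6²)) + 3838) = √((-49 - √((-36)² + 36)) + 3838) = √((-49 - √(1296 + 36)) + 3838) = √((-49 - √1332) + 3838) = √((-49 - 6*√37) + 3838) = √(3789 - 6*√37)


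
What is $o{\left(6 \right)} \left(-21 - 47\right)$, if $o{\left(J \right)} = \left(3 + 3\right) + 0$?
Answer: $-408$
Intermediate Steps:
$o{\left(J \right)} = 6$ ($o{\left(J \right)} = 6 + 0 = 6$)
$o{\left(6 \right)} \left(-21 - 47\right) = 6 \left(-21 - 47\right) = 6 \left(-68\right) = -408$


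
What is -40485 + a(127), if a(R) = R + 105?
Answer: -40253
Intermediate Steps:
a(R) = 105 + R
-40485 + a(127) = -40485 + (105 + 127) = -40485 + 232 = -40253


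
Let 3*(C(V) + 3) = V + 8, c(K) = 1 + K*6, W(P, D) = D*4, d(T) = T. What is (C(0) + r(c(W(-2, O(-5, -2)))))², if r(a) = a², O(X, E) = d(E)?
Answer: 43903876/9 ≈ 4.8782e+6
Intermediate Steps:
O(X, E) = E
W(P, D) = 4*D
c(K) = 1 + 6*K
C(V) = -⅓ + V/3 (C(V) = -3 + (V + 8)/3 = -3 + (8 + V)/3 = -3 + (8/3 + V/3) = -⅓ + V/3)
(C(0) + r(c(W(-2, O(-5, -2)))))² = ((-⅓ + (⅓)*0) + (1 + 6*(4*(-2)))²)² = ((-⅓ + 0) + (1 + 6*(-8))²)² = (-⅓ + (1 - 48)²)² = (-⅓ + (-47)²)² = (-⅓ + 2209)² = (6626/3)² = 43903876/9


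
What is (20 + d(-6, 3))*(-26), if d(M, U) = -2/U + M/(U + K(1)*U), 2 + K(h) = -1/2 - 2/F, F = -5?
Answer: -18148/33 ≈ -549.94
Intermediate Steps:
K(h) = -21/10 (K(h) = -2 + (-1/2 - 2/(-5)) = -2 + (-1*1/2 - 2*(-1/5)) = -2 + (-1/2 + 2/5) = -2 - 1/10 = -21/10)
d(M, U) = -2/U - 10*M/(11*U) (d(M, U) = -2/U + M/(U - 21*U/10) = -2/U + M/((-11*U/10)) = -2/U + M*(-10/(11*U)) = -2/U - 10*M/(11*U))
(20 + d(-6, 3))*(-26) = (20 + (2/11)*(-11 - 5*(-6))/3)*(-26) = (20 + (2/11)*(1/3)*(-11 + 30))*(-26) = (20 + (2/11)*(1/3)*19)*(-26) = (20 + 38/33)*(-26) = (698/33)*(-26) = -18148/33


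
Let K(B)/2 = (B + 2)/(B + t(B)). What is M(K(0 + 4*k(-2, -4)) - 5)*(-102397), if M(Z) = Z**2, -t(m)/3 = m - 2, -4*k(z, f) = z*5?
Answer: -226194973/49 ≈ -4.6162e+6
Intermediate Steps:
k(z, f) = -5*z/4 (k(z, f) = -z*5/4 = -5*z/4)
t(m) = 6 - 3*m (t(m) = -3*(m - 2) = -3*(-2 + m) = 6 - 3*m)
K(B) = 2*(2 + B)/(6 - 2*B) (K(B) = 2*((B + 2)/(B + (6 - 3*B))) = 2*((2 + B)/(6 - 2*B)) = 2*(2 + B)/(6 - 2*B))
M(K(0 + 4*k(-2, -4)) - 5)*(-102397) = ((-2 - (0 + 4*(-5/4*(-2))))/(-3 + (0 + 4*(-5/4*(-2)))) - 5)**2*(-102397) = ((-2 - (0 + 4*(5/2)))/(-3 + (0 + 4*(5/2))) - 5)**2*(-102397) = ((-2 - (0 + 10))/(-3 + (0 + 10)) - 5)**2*(-102397) = ((-2 - 1*10)/(-3 + 10) - 5)**2*(-102397) = ((-2 - 10)/7 - 5)**2*(-102397) = ((1/7)*(-12) - 5)**2*(-102397) = (-12/7 - 5)**2*(-102397) = (-47/7)**2*(-102397) = (2209/49)*(-102397) = -226194973/49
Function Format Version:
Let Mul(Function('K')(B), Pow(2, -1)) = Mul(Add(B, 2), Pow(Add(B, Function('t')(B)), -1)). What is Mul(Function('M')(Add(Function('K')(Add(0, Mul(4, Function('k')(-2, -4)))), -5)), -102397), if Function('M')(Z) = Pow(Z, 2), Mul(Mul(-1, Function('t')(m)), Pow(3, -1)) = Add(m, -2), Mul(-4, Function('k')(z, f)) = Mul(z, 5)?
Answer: Rational(-226194973, 49) ≈ -4.6162e+6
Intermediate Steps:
Function('k')(z, f) = Mul(Rational(-5, 4), z) (Function('k')(z, f) = Mul(Rational(-1, 4), Mul(z, 5)) = Mul(Rational(-1, 4), Mul(5, z)) = Mul(Rational(-5, 4), z))
Function('t')(m) = Add(6, Mul(-3, m)) (Function('t')(m) = Mul(-3, Add(m, -2)) = Mul(-3, Add(-2, m)) = Add(6, Mul(-3, m)))
Function('K')(B) = Mul(2, Pow(Add(6, Mul(-2, B)), -1), Add(2, B)) (Function('K')(B) = Mul(2, Mul(Add(B, 2), Pow(Add(B, Add(6, Mul(-3, B))), -1))) = Mul(2, Mul(Add(2, B), Pow(Add(6, Mul(-2, B)), -1))) = Mul(2, Mul(Pow(Add(6, Mul(-2, B)), -1), Add(2, B))) = Mul(2, Pow(Add(6, Mul(-2, B)), -1), Add(2, B)))
Mul(Function('M')(Add(Function('K')(Add(0, Mul(4, Function('k')(-2, -4)))), -5)), -102397) = Mul(Pow(Add(Mul(Pow(Add(-3, Add(0, Mul(4, Mul(Rational(-5, 4), -2)))), -1), Add(-2, Mul(-1, Add(0, Mul(4, Mul(Rational(-5, 4), -2)))))), -5), 2), -102397) = Mul(Pow(Add(Mul(Pow(Add(-3, Add(0, Mul(4, Rational(5, 2)))), -1), Add(-2, Mul(-1, Add(0, Mul(4, Rational(5, 2)))))), -5), 2), -102397) = Mul(Pow(Add(Mul(Pow(Add(-3, Add(0, 10)), -1), Add(-2, Mul(-1, Add(0, 10)))), -5), 2), -102397) = Mul(Pow(Add(Mul(Pow(Add(-3, 10), -1), Add(-2, Mul(-1, 10))), -5), 2), -102397) = Mul(Pow(Add(Mul(Pow(7, -1), Add(-2, -10)), -5), 2), -102397) = Mul(Pow(Add(Mul(Rational(1, 7), -12), -5), 2), -102397) = Mul(Pow(Add(Rational(-12, 7), -5), 2), -102397) = Mul(Pow(Rational(-47, 7), 2), -102397) = Mul(Rational(2209, 49), -102397) = Rational(-226194973, 49)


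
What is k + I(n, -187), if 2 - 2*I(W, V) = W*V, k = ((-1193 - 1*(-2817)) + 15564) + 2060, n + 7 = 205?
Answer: 37762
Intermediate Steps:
n = 198 (n = -7 + 205 = 198)
k = 19248 (k = ((-1193 + 2817) + 15564) + 2060 = (1624 + 15564) + 2060 = 17188 + 2060 = 19248)
I(W, V) = 1 - V*W/2 (I(W, V) = 1 - W*V/2 = 1 - V*W/2)
k + I(n, -187) = 19248 + (1 - ½*(-187)*198) = 19248 + (1 + 18513) = 19248 + 18514 = 37762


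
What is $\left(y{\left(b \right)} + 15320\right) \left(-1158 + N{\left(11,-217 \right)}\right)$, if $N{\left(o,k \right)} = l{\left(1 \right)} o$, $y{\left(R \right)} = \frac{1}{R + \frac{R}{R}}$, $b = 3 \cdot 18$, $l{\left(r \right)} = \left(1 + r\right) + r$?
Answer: $- \frac{189585225}{11} \approx -1.7235 \cdot 10^{7}$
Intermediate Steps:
$l{\left(r \right)} = 1 + 2 r$
$b = 54$
$y{\left(R \right)} = \frac{1}{1 + R}$ ($y{\left(R \right)} = \frac{1}{R + 1} = \frac{1}{1 + R}$)
$N{\left(o,k \right)} = 3 o$ ($N{\left(o,k \right)} = \left(1 + 2 \cdot 1\right) o = \left(1 + 2\right) o = 3 o$)
$\left(y{\left(b \right)} + 15320\right) \left(-1158 + N{\left(11,-217 \right)}\right) = \left(\frac{1}{1 + 54} + 15320\right) \left(-1158 + 3 \cdot 11\right) = \left(\frac{1}{55} + 15320\right) \left(-1158 + 33\right) = \left(\frac{1}{55} + 15320\right) \left(-1125\right) = \frac{842601}{55} \left(-1125\right) = - \frac{189585225}{11}$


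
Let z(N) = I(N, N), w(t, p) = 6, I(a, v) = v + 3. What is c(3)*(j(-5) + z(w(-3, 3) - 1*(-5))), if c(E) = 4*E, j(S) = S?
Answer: 108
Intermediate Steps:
I(a, v) = 3 + v
z(N) = 3 + N
c(3)*(j(-5) + z(w(-3, 3) - 1*(-5))) = (4*3)*(-5 + (3 + (6 - 1*(-5)))) = 12*(-5 + (3 + (6 + 5))) = 12*(-5 + (3 + 11)) = 12*(-5 + 14) = 12*9 = 108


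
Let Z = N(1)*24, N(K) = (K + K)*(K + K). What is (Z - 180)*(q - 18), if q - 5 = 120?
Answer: -8988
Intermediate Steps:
q = 125 (q = 5 + 120 = 125)
N(K) = 4*K**2 (N(K) = (2*K)*(2*K) = 4*K**2)
Z = 96 (Z = (4*1**2)*24 = (4*1)*24 = 4*24 = 96)
(Z - 180)*(q - 18) = (96 - 180)*(125 - 18) = -84*107 = -8988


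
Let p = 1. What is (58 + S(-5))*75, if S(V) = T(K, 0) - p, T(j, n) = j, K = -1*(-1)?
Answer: 4350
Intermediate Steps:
K = 1
S(V) = 0 (S(V) = 1 - 1*1 = 1 - 1 = 0)
(58 + S(-5))*75 = (58 + 0)*75 = 58*75 = 4350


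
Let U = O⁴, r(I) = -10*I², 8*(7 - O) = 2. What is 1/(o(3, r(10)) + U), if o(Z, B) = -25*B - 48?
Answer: 256/6919153 ≈ 3.6999e-5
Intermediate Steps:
O = 27/4 (O = 7 - ⅛*2 = 7 - ¼ = 27/4 ≈ 6.7500)
o(Z, B) = -48 - 25*B
U = 531441/256 (U = (27/4)⁴ = 531441/256 ≈ 2075.9)
1/(o(3, r(10)) + U) = 1/((-48 - (-250)*10²) + 531441/256) = 1/((-48 - (-250)*100) + 531441/256) = 1/((-48 - 25*(-1000)) + 531441/256) = 1/((-48 + 25000) + 531441/256) = 1/(24952 + 531441/256) = 1/(6919153/256) = 256/6919153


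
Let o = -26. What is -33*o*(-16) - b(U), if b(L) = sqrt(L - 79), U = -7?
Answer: -13728 - I*sqrt(86) ≈ -13728.0 - 9.2736*I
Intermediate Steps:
b(L) = sqrt(-79 + L)
-33*o*(-16) - b(U) = -33*(-26)*(-16) - sqrt(-79 - 7) = 858*(-16) - sqrt(-86) = -13728 - I*sqrt(86)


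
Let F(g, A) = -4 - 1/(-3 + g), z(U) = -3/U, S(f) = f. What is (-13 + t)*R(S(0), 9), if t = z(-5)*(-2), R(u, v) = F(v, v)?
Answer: 355/6 ≈ 59.167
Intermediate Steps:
R(u, v) = (11 - 4*v)/(-3 + v)
t = -6/5 (t = -3/(-5)*(-2) = -3*(-⅕)*(-2) = (⅗)*(-2) = -6/5 ≈ -1.2000)
(-13 + t)*R(S(0), 9) = (-13 - 6/5)*((11 - 4*9)/(-3 + 9)) = -71*(11 - 36)/(5*6) = -71*(-25)/30 = -71/5*(-25/6) = 355/6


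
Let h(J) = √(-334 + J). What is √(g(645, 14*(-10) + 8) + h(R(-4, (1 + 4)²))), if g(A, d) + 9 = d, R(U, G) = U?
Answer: √(-141 + 13*I*√2) ≈ 0.77251 + 11.899*I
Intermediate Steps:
g(A, d) = -9 + d
√(g(645, 14*(-10) + 8) + h(R(-4, (1 + 4)²))) = √((-9 + (14*(-10) + 8)) + √(-334 - 4)) = √((-9 + (-140 + 8)) + √(-338)) = √((-9 - 132) + 13*I*√2) = √(-141 + 13*I*√2)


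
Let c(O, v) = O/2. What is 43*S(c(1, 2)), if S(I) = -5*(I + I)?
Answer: -215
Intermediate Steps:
c(O, v) = O/2 (c(O, v) = O*(½) = O/2)
S(I) = -10*I
43*S(c(1, 2)) = 43*(-5) = -215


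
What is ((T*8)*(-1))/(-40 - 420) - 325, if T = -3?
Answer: -37381/115 ≈ -325.05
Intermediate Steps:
((T*8)*(-1))/(-40 - 420) - 325 = (-3*8*(-1))/(-40 - 420) - 325 = (-24*(-1))/(-460) - 325 = -1/460*24 - 325 = -6/115 - 325 = -37381/115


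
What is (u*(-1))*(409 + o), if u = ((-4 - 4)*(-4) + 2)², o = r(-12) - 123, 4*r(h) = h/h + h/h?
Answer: -331194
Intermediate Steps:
r(h) = ½ (r(h) = (h/h + h/h)/4 = (1 + 1)/4 = (¼)*2 = ½)
o = -245/2 (o = ½ - 123 = -245/2 ≈ -122.50)
u = 1156 (u = (-8*(-4) + 2)² = (32 + 2)² = 34² = 1156)
(u*(-1))*(409 + o) = (1156*(-1))*(409 - 245/2) = -1156*573/2 = -331194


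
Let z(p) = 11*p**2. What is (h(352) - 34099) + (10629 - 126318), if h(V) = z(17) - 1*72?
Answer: -146681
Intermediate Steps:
h(V) = 3107 (h(V) = 11*17**2 - 1*72 = 11*289 - 72 = 3179 - 72 = 3107)
(h(352) - 34099) + (10629 - 126318) = (3107 - 34099) + (10629 - 126318) = -30992 - 115689 = -146681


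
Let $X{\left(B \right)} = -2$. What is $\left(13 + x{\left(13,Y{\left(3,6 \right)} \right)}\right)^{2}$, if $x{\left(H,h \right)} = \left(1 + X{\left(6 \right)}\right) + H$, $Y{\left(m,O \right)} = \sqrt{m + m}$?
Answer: $625$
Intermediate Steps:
$Y{\left(m,O \right)} = \sqrt{2} \sqrt{m}$ ($Y{\left(m,O \right)} = \sqrt{2 m} = \sqrt{2} \sqrt{m}$)
$x{\left(H,h \right)} = -1 + H$ ($x{\left(H,h \right)} = \left(1 - 2\right) + H = -1 + H$)
$\left(13 + x{\left(13,Y{\left(3,6 \right)} \right)}\right)^{2} = \left(13 + \left(-1 + 13\right)\right)^{2} = \left(13 + 12\right)^{2} = 25^{2} = 625$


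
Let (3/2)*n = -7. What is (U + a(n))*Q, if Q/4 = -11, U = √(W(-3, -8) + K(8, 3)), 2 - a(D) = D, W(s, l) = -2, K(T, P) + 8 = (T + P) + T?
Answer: -1276/3 ≈ -425.33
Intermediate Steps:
K(T, P) = -8 + P + 2*T (K(T, P) = -8 + ((T + P) + T) = -8 + ((P + T) + T) = -8 + (P + 2*T) = -8 + P + 2*T)
n = -14/3 (n = (⅔)*(-7) = -14/3 ≈ -4.6667)
a(D) = 2 - D
U = 3 (U = √(-2 + (-8 + 3 + 2*8)) = √(-2 + (-8 + 3 + 16)) = √(-2 + 11) = √9 = 3)
Q = -44 (Q = 4*(-11) = -44)
(U + a(n))*Q = (3 + (2 - 1*(-14/3)))*(-44) = (3 + (2 + 14/3))*(-44) = (3 + 20/3)*(-44) = (29/3)*(-44) = -1276/3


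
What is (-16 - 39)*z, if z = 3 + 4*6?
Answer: -1485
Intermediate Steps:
z = 27 (z = 3 + 24 = 27)
(-16 - 39)*z = (-16 - 39)*27 = -55*27 = -1485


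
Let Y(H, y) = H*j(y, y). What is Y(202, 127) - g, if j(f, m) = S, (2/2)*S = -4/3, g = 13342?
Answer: -40834/3 ≈ -13611.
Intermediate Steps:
S = -4/3 ≈ -1.3333
j(f, m) = -4/3
Y(H, y) = -4*H/3 (Y(H, y) = H*(-4/3) = -4*H/3)
Y(202, 127) - g = -4/3*202 - 1*13342 = -808/3 - 13342 = -40834/3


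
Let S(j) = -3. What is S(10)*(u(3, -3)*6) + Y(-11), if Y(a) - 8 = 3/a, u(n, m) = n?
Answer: -509/11 ≈ -46.273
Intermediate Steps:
Y(a) = 8 + 3/a
S(10)*(u(3, -3)*6) + Y(-11) = -9*6 + (8 + 3/(-11)) = -3*18 + (8 + 3*(-1/11)) = -54 + (8 - 3/11) = -54 + 85/11 = -509/11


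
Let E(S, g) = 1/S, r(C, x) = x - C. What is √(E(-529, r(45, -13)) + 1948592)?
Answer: √1030805167/23 ≈ 1395.9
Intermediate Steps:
√(E(-529, r(45, -13)) + 1948592) = √(1/(-529) + 1948592) = √(-1/529 + 1948592) = √(1030805167/529) = √1030805167/23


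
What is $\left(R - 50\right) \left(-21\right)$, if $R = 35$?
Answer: $315$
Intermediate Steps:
$\left(R - 50\right) \left(-21\right) = \left(35 - 50\right) \left(-21\right) = \left(-15\right) \left(-21\right) = 315$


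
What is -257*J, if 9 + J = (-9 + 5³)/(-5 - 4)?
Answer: 50629/9 ≈ 5625.4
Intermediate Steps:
J = -197/9 (J = -9 + (-9 + 5³)/(-5 - 4) = -9 + (-9 + 125)/(-9) = -9 + 116*(-⅑) = -9 - 116/9 = -197/9 ≈ -21.889)
-257*J = -257*(-197)/9 = -1*(-50629/9) = 50629/9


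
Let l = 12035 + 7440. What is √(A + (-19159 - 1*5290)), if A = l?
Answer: I*√4974 ≈ 70.527*I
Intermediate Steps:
l = 19475
A = 19475
√(A + (-19159 - 1*5290)) = √(19475 + (-19159 - 1*5290)) = √(19475 + (-19159 - 5290)) = √(19475 - 24449) = √(-4974) = I*√4974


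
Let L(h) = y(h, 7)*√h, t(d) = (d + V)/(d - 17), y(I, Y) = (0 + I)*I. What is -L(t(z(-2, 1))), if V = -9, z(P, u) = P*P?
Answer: -25*√65/2197 ≈ -0.091742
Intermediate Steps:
z(P, u) = P²
y(I, Y) = I² (y(I, Y) = I*I = I²)
t(d) = (-9 + d)/(-17 + d) (t(d) = (d - 9)/(d - 17) = (-9 + d)/(-17 + d))
L(h) = h^(5/2) (L(h) = h²*√h = h^(5/2))
-L(t(z(-2, 1))) = -((-9 + (-2)²)/(-17 + (-2)²))^(5/2) = -((-9 + 4)/(-17 + 4))^(5/2) = -(-5/(-13))^(5/2) = -(-1/13*(-5))^(5/2) = -(5/13)^(5/2) = -25*√65/2197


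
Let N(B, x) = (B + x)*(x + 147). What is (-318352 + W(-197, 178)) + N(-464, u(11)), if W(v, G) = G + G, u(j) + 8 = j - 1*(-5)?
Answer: -388676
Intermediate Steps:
u(j) = -3 + j (u(j) = -8 + (j - 1*(-5)) = -8 + (j + 5) = -8 + (5 + j) = -3 + j)
N(B, x) = (147 + x)*(B + x) (N(B, x) = (B + x)*(147 + x) = (147 + x)*(B + x))
W(v, G) = 2*G
(-318352 + W(-197, 178)) + N(-464, u(11)) = (-318352 + 2*178) + ((-3 + 11)**2 + 147*(-464) + 147*(-3 + 11) - 464*(-3 + 11)) = (-318352 + 356) + (8**2 - 68208 + 147*8 - 464*8) = -317996 + (64 - 68208 + 1176 - 3712) = -317996 - 70680 = -388676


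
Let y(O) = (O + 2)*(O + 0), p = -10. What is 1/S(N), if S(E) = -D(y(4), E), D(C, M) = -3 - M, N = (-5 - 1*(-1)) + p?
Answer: -1/11 ≈ -0.090909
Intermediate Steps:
y(O) = O*(2 + O) (y(O) = (2 + O)*O = O*(2 + O))
N = -14 (N = (-5 - 1*(-1)) - 10 = (-5 + 1) - 10 = -4 - 10 = -14)
S(E) = 3 + E (S(E) = -(-3 - E) = 3 + E)
1/S(N) = 1/(3 - 14) = 1/(-11) = -1/11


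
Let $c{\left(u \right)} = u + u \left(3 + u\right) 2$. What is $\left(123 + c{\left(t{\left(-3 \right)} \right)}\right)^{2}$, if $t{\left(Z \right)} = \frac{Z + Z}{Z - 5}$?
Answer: $\frac{1071225}{64} \approx 16738.0$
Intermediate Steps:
$t{\left(Z \right)} = \frac{2 Z}{-5 + Z}$
$c{\left(u \right)} = u + u \left(6 + 2 u\right)$
$\left(123 + c{\left(t{\left(-3 \right)} \right)}\right)^{2} = \left(123 + 2 \left(-3\right) \frac{1}{-5 - 3} \left(7 + 2 \cdot 2 \left(-3\right) \frac{1}{-5 - 3}\right)\right)^{2} = \left(123 + 2 \left(-3\right) \frac{1}{-8} \left(7 + 2 \cdot 2 \left(-3\right) \frac{1}{-8}\right)\right)^{2} = \left(123 + 2 \left(-3\right) \left(- \frac{1}{8}\right) \left(7 + 2 \cdot 2 \left(-3\right) \left(- \frac{1}{8}\right)\right)\right)^{2} = \left(123 + \frac{3 \left(7 + 2 \cdot \frac{3}{4}\right)}{4}\right)^{2} = \left(123 + \frac{3 \left(7 + \frac{3}{2}\right)}{4}\right)^{2} = \left(123 + \frac{3}{4} \cdot \frac{17}{2}\right)^{2} = \left(123 + \frac{51}{8}\right)^{2} = \left(\frac{1035}{8}\right)^{2} = \frac{1071225}{64}$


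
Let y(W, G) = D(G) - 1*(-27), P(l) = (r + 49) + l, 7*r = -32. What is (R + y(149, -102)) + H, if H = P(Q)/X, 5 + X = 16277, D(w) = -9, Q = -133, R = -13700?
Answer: -389608787/28476 ≈ -13682.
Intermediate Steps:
r = -32/7 (r = (⅐)*(-32) = -32/7 ≈ -4.5714)
P(l) = 311/7 + l (P(l) = (-32/7 + 49) + l = 311/7 + l)
y(W, G) = 18 (y(W, G) = -9 - 1*(-27) = -9 + 27 = 18)
X = 16272 (X = -5 + 16277 = 16272)
H = -155/28476 (H = (311/7 - 133)/16272 = -620/7*1/16272 = -155/28476 ≈ -0.0054432)
(R + y(149, -102)) + H = (-13700 + 18) - 155/28476 = -13682 - 155/28476 = -389608787/28476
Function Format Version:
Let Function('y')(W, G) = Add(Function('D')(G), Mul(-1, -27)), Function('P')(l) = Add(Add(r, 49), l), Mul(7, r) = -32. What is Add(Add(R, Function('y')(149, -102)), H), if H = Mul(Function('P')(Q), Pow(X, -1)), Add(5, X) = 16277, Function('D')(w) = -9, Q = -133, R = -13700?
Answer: Rational(-389608787, 28476) ≈ -13682.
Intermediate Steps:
r = Rational(-32, 7) (r = Mul(Rational(1, 7), -32) = Rational(-32, 7) ≈ -4.5714)
Function('P')(l) = Add(Rational(311, 7), l) (Function('P')(l) = Add(Add(Rational(-32, 7), 49), l) = Add(Rational(311, 7), l))
Function('y')(W, G) = 18 (Function('y')(W, G) = Add(-9, Mul(-1, -27)) = Add(-9, 27) = 18)
X = 16272 (X = Add(-5, 16277) = 16272)
H = Rational(-155, 28476) (H = Mul(Add(Rational(311, 7), -133), Pow(16272, -1)) = Mul(Rational(-620, 7), Rational(1, 16272)) = Rational(-155, 28476) ≈ -0.0054432)
Add(Add(R, Function('y')(149, -102)), H) = Add(Add(-13700, 18), Rational(-155, 28476)) = Add(-13682, Rational(-155, 28476)) = Rational(-389608787, 28476)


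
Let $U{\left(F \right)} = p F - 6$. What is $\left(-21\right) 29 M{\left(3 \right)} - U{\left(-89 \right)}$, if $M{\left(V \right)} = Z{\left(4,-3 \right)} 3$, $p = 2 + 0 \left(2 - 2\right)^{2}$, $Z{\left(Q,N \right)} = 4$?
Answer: $-7124$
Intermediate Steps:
$p = 2$ ($p = 2 + 0 \cdot 0^{2} = 2 + 0 \cdot 0 = 2 + 0 = 2$)
$U{\left(F \right)} = -6 + 2 F$ ($U{\left(F \right)} = 2 F - 6 = -6 + 2 F$)
$M{\left(V \right)} = 12$ ($M{\left(V \right)} = 4 \cdot 3 = 12$)
$\left(-21\right) 29 M{\left(3 \right)} - U{\left(-89 \right)} = \left(-21\right) 29 \cdot 12 - \left(-6 + 2 \left(-89\right)\right) = \left(-609\right) 12 - \left(-6 - 178\right) = -7308 - -184 = -7308 + 184 = -7124$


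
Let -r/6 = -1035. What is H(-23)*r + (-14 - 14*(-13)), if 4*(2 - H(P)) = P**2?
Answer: -1617369/2 ≈ -8.0868e+5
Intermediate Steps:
r = 6210 (r = -6*(-1035) = 6210)
H(P) = 2 - P**2/4
H(-23)*r + (-14 - 14*(-13)) = (2 - 1/4*(-23)**2)*6210 + (-14 - 14*(-13)) = (2 - 1/4*529)*6210 + (-14 + 182) = (2 - 529/4)*6210 + 168 = -521/4*6210 + 168 = -1617705/2 + 168 = -1617369/2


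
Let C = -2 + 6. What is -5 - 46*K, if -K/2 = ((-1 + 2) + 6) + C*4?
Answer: 2111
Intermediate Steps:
C = 4
K = -46 (K = -2*(((-1 + 2) + 6) + 4*4) = -2*((1 + 6) + 16) = -2*(7 + 16) = -2*23 = -46)
-5 - 46*K = -5 - 46*(-46) = -5 + 2116 = 2111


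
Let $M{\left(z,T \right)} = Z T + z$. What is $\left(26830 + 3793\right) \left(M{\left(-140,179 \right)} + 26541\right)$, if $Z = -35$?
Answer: $616624728$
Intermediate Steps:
$M{\left(z,T \right)} = z - 35 T$ ($M{\left(z,T \right)} = - 35 T + z = z - 35 T$)
$\left(26830 + 3793\right) \left(M{\left(-140,179 \right)} + 26541\right) = \left(26830 + 3793\right) \left(\left(-140 - 6265\right) + 26541\right) = 30623 \left(\left(-140 - 6265\right) + 26541\right) = 30623 \left(-6405 + 26541\right) = 30623 \cdot 20136 = 616624728$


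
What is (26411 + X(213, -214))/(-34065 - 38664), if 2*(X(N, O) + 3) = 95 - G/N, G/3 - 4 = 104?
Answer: -417397/1147502 ≈ -0.36374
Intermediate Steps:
G = 324 (G = 12 + 3*104 = 12 + 312 = 324)
X(N, O) = 89/2 - 162/N (X(N, O) = -3 + (95 - 324/N)/2 = -3 + (95/2 - 162/N) = 89/2 - 162/N)
(26411 + X(213, -214))/(-34065 - 38664) = (26411 + (89/2 - 162/213))/(-34065 - 38664) = (26411 + (89/2 - 162*1/213))/(-72729) = (26411 + (89/2 - 54/71))*(-1/72729) = (26411 + 6211/142)*(-1/72729) = (3756573/142)*(-1/72729) = -417397/1147502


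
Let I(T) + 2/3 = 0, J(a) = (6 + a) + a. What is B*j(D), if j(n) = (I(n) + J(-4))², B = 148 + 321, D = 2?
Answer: 30016/9 ≈ 3335.1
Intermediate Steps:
J(a) = 6 + 2*a
I(T) = -⅔ (I(T) = -⅔ + 0 = -⅔)
B = 469
j(n) = 64/9 (j(n) = (-⅔ + (6 + 2*(-4)))² = (-⅔ + (6 - 8))² = (-⅔ - 2)² = (-8/3)² = 64/9)
B*j(D) = 469*(64/9) = 30016/9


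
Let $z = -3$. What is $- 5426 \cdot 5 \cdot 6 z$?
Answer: $488340$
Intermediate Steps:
$- 5426 \cdot 5 \cdot 6 z = - 5426 \cdot 5 \cdot 6 \left(-3\right) = - 5426 \cdot 30 \left(-3\right) = \left(-5426\right) \left(-90\right) = 488340$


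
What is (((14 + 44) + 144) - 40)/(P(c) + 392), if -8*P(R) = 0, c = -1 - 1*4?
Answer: 81/196 ≈ 0.41327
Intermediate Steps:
c = -5 (c = -1 - 4 = -5)
P(R) = 0 (P(R) = -1/8*0 = 0)
(((14 + 44) + 144) - 40)/(P(c) + 392) = (((14 + 44) + 144) - 40)/(0 + 392) = ((58 + 144) - 40)/392 = (202 - 40)*(1/392) = 162*(1/392) = 81/196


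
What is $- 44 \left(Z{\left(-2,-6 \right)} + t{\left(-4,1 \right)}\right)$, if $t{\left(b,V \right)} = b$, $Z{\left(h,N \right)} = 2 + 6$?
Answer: $-176$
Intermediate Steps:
$Z{\left(h,N \right)} = 8$
$- 44 \left(Z{\left(-2,-6 \right)} + t{\left(-4,1 \right)}\right) = - 44 \left(8 - 4\right) = \left(-44\right) 4 = -176$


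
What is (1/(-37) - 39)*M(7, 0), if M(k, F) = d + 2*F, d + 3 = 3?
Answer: 0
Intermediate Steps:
d = 0 (d = -3 + 3 = 0)
M(k, F) = 2*F (M(k, F) = 0 + 2*F = 2*F)
(1/(-37) - 39)*M(7, 0) = (1/(-37) - 39)*(2*0) = (-1/37 - 39)*0 = -1444/37*0 = 0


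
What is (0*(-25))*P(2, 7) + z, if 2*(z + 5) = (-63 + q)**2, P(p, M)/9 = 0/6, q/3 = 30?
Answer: 719/2 ≈ 359.50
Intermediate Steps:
q = 90 (q = 3*30 = 90)
P(p, M) = 0 (P(p, M) = 9*(0/6) = 9*(0*(1/6)) = 9*0 = 0)
z = 719/2 (z = -5 + (-63 + 90)**2/2 = -5 + (1/2)*27**2 = -5 + (1/2)*729 = -5 + 729/2 = 719/2 ≈ 359.50)
(0*(-25))*P(2, 7) + z = (0*(-25))*0 + 719/2 = 0*0 + 719/2 = 0 + 719/2 = 719/2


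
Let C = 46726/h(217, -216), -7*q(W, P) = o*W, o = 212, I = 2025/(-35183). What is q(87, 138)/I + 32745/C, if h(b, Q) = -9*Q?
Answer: 5203923638992/110390175 ≈ 47141.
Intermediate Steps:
I = -2025/35183 (I = 2025*(-1/35183) = -2025/35183 ≈ -0.057556)
q(W, P) = -212*W/7
C = 23363/972 (C = 46726/((-9*(-216))) = 46726/1944 = 46726*(1/1944) = 23363/972 ≈ 24.036)
q(87, 138)/I + 32745/C = (-212/7*87)/(-2025/35183) + 32745/(23363/972) = -18444/7*(-35183/2025) + 32745*(972/23363) = 216305084/4725 + 31828140/23363 = 5203923638992/110390175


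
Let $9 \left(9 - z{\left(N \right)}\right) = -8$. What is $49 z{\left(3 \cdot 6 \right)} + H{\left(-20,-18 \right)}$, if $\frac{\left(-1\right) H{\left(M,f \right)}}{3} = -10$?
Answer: $\frac{4631}{9} \approx 514.56$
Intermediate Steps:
$H{\left(M,f \right)} = 30$ ($H{\left(M,f \right)} = \left(-3\right) \left(-10\right) = 30$)
$z{\left(N \right)} = \frac{89}{9}$ ($z{\left(N \right)} = 9 - - \frac{8}{9} = 9 + \frac{8}{9} = \frac{89}{9}$)
$49 z{\left(3 \cdot 6 \right)} + H{\left(-20,-18 \right)} = 49 \cdot \frac{89}{9} + 30 = \frac{4361}{9} + 30 = \frac{4631}{9}$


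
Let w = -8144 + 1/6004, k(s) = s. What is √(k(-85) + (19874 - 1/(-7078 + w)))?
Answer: √165290785216043177289/91392887 ≈ 140.67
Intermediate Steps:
w = -48896575/6004 (w = -8144 + 1/6004 = -48896575/6004 ≈ -8144.0)
√(k(-85) + (19874 - 1/(-7078 + w))) = √(-85 + (19874 - 1/(-7078 - 48896575/6004))) = √(-85 + (19874 - 1/(-91392887/6004))) = √(-85 + (19874 - 1*(-6004/91392887))) = √(-85 + (19874 + 6004/91392887)) = √(-85 + 1816342242242/91392887) = √(1808573846847/91392887) = √165290785216043177289/91392887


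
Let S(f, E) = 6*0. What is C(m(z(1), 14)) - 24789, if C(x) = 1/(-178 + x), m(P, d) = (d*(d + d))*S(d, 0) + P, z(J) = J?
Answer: -4387654/177 ≈ -24789.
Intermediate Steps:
S(f, E) = 0
m(P, d) = P (m(P, d) = (d*(d + d))*0 + P = (d*(2*d))*0 + P = (2*d**2)*0 + P = 0 + P = P)
C(m(z(1), 14)) - 24789 = 1/(-178 + 1) - 24789 = 1/(-177) - 24789 = -1/177 - 24789 = -4387654/177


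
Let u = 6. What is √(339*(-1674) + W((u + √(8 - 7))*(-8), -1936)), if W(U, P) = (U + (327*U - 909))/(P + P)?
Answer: I*√4394573030/88 ≈ 753.31*I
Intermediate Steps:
W(U, P) = (-909 + 328*U)/(2*P) (W(U, P) = (U + (-909 + 327*U))/((2*P)) = (-909 + 328*U)*(1/(2*P)) = (-909 + 328*U)/(2*P))
√(339*(-1674) + W((u + √(8 - 7))*(-8), -1936)) = √(339*(-1674) + (½)*(-909 + 328*((6 + √(8 - 7))*(-8)))/(-1936)) = √(-567486 + (½)*(-1/1936)*(-909 + 328*((6 + √1)*(-8)))) = √(-567486 + (½)*(-1/1936)*(-909 + 328*((6 + 1)*(-8)))) = √(-567486 + (½)*(-1/1936)*(-909 + 328*(7*(-8)))) = √(-567486 + (½)*(-1/1936)*(-909 + 328*(-56))) = √(-567486 + (½)*(-1/1936)*(-909 - 18368)) = √(-567486 + (½)*(-1/1936)*(-19277)) = √(-567486 + 19277/3872) = √(-2197286515/3872) = I*√4394573030/88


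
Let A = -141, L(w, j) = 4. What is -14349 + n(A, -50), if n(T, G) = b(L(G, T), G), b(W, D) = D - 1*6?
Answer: -14405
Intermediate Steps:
b(W, D) = -6 + D (b(W, D) = D - 6 = -6 + D)
n(T, G) = -6 + G
-14349 + n(A, -50) = -14349 + (-6 - 50) = -14349 - 56 = -14405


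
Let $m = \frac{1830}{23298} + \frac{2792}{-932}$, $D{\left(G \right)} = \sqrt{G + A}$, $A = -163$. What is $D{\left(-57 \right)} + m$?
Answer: $- \frac{2639269}{904739} + 2 i \sqrt{55} \approx -2.9172 + 14.832 i$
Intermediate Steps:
$D{\left(G \right)} = \sqrt{-163 + G}$ ($D{\left(G \right)} = \sqrt{G - 163} = \sqrt{-163 + G}$)
$m = - \frac{2639269}{904739}$ ($m = 1830 \cdot \frac{1}{23298} + 2792 \left(- \frac{1}{932}\right) = \frac{305}{3883} - \frac{698}{233} = - \frac{2639269}{904739} \approx -2.9172$)
$D{\left(-57 \right)} + m = \sqrt{-163 - 57} - \frac{2639269}{904739} = \sqrt{-220} - \frac{2639269}{904739} = 2 i \sqrt{55} - \frac{2639269}{904739} = - \frac{2639269}{904739} + 2 i \sqrt{55}$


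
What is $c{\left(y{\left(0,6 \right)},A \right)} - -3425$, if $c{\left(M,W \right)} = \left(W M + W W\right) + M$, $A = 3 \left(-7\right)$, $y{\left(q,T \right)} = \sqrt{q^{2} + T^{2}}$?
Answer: $3746$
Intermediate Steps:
$y{\left(q,T \right)} = \sqrt{T^{2} + q^{2}}$
$A = -21$
$c{\left(M,W \right)} = M + W^{2} + M W$ ($c{\left(M,W \right)} = \left(M W + W^{2}\right) + M = \left(W^{2} + M W\right) + M = M + W^{2} + M W$)
$c{\left(y{\left(0,6 \right)},A \right)} - -3425 = \left(\sqrt{6^{2} + 0^{2}} + \left(-21\right)^{2} + \sqrt{6^{2} + 0^{2}} \left(-21\right)\right) - -3425 = \left(\sqrt{36 + 0} + 441 + \sqrt{36 + 0} \left(-21\right)\right) + 3425 = \left(\sqrt{36} + 441 + \sqrt{36} \left(-21\right)\right) + 3425 = \left(6 + 441 + 6 \left(-21\right)\right) + 3425 = \left(6 + 441 - 126\right) + 3425 = 321 + 3425 = 3746$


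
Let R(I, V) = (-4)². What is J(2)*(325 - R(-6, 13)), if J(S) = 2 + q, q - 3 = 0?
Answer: 1545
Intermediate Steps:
q = 3 (q = 3 + 0 = 3)
R(I, V) = 16
J(S) = 5 (J(S) = 2 + 3 = 5)
J(2)*(325 - R(-6, 13)) = 5*(325 - 1*16) = 5*(325 - 16) = 5*309 = 1545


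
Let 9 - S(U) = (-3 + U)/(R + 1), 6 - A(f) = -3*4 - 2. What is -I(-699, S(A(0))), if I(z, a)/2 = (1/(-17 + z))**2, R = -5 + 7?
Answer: -1/256328 ≈ -3.9013e-6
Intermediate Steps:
A(f) = 20 (A(f) = 6 - (-3*4 - 2) = 6 - (-12 - 2) = 6 - 1*(-14) = 6 + 14 = 20)
R = 2
S(U) = 10 - U/3 (S(U) = 9 - (-3 + U)/(2 + 1) = 9 - (-3 + U)/3 = 9 - (-1 + U/3) = 9 + (1 - U/3) = 10 - U/3)
I(z, a) = 2/(-17 + z)**2 (I(z, a) = 2*(1/(-17 + z))**2 = 2/(-17 + z)**2)
-I(-699, S(A(0))) = -2/(-17 - 699)**2 = -2/(-716)**2 = -2/512656 = -1*1/256328 = -1/256328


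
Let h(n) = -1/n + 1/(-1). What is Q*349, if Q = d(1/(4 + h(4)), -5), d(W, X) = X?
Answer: -1745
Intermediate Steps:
h(n) = -1 - 1/n (h(n) = -1/n + 1*(-1) = -1/n - 1 = -1 - 1/n)
Q = -5
Q*349 = -5*349 = -1745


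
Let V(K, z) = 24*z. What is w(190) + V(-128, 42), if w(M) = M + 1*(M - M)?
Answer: 1198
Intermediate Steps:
w(M) = M (w(M) = M + 1*0 = M + 0 = M)
w(190) + V(-128, 42) = 190 + 24*42 = 190 + 1008 = 1198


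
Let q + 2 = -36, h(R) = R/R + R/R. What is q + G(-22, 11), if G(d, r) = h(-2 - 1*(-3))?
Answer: -36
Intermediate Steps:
h(R) = 2 (h(R) = 1 + 1 = 2)
G(d, r) = 2
q = -38 (q = -2 - 36 = -38)
q + G(-22, 11) = -38 + 2 = -36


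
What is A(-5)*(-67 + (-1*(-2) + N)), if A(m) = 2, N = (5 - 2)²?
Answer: -112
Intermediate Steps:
N = 9 (N = 3² = 9)
A(-5)*(-67 + (-1*(-2) + N)) = 2*(-67 + (-1*(-2) + 9)) = 2*(-67 + (2 + 9)) = 2*(-67 + 11) = 2*(-56) = -112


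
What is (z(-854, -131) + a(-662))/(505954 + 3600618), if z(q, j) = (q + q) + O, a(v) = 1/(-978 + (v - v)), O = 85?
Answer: -1587295/4016227416 ≈ -0.00039522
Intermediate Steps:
a(v) = -1/978 (a(v) = 1/(-978 + 0) = 1/(-978) = -1/978)
z(q, j) = 85 + 2*q (z(q, j) = (q + q) + 85 = 2*q + 85 = 85 + 2*q)
(z(-854, -131) + a(-662))/(505954 + 3600618) = ((85 + 2*(-854)) - 1/978)/(505954 + 3600618) = ((85 - 1708) - 1/978)/4106572 = (-1623 - 1/978)*(1/4106572) = -1587295/978*1/4106572 = -1587295/4016227416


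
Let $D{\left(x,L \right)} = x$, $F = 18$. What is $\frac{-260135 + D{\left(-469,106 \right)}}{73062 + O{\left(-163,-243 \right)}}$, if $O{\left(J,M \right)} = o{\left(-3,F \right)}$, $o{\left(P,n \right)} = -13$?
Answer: $- \frac{260604}{73049} \approx -3.5675$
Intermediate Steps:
$O{\left(J,M \right)} = -13$
$\frac{-260135 + D{\left(-469,106 \right)}}{73062 + O{\left(-163,-243 \right)}} = \frac{-260135 - 469}{73062 - 13} = - \frac{260604}{73049}$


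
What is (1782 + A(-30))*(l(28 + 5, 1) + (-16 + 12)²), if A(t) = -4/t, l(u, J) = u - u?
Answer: 427712/15 ≈ 28514.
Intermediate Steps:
l(u, J) = 0
(1782 + A(-30))*(l(28 + 5, 1) + (-16 + 12)²) = (1782 - 4/(-30))*(0 + (-16 + 12)²) = (1782 - 4*(-1/30))*(0 + (-4)²) = (1782 + 2/15)*(0 + 16) = (26732/15)*16 = 427712/15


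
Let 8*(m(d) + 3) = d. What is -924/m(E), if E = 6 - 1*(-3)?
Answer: 2464/5 ≈ 492.80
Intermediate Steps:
E = 9 (E = 6 + 3 = 9)
m(d) = -3 + d/8
-924/m(E) = -924/(-3 + (⅛)*9) = -924/(-3 + 9/8) = -924/(-15/8) = -924*(-8/15) = 2464/5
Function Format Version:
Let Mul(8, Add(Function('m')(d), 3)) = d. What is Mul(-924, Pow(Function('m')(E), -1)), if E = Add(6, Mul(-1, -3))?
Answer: Rational(2464, 5) ≈ 492.80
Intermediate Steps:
E = 9 (E = Add(6, 3) = 9)
Function('m')(d) = Add(-3, Mul(Rational(1, 8), d))
Mul(-924, Pow(Function('m')(E), -1)) = Mul(-924, Pow(Add(-3, Mul(Rational(1, 8), 9)), -1)) = Mul(-924, Pow(Add(-3, Rational(9, 8)), -1)) = Mul(-924, Pow(Rational(-15, 8), -1)) = Mul(-924, Rational(-8, 15)) = Rational(2464, 5)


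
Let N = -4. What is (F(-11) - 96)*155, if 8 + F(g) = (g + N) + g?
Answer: -20150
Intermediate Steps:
F(g) = -12 + 2*g (F(g) = -8 + ((g - 4) + g) = -8 + ((-4 + g) + g) = -8 + (-4 + 2*g) = -12 + 2*g)
(F(-11) - 96)*155 = ((-12 + 2*(-11)) - 96)*155 = ((-12 - 22) - 96)*155 = (-34 - 96)*155 = -130*155 = -20150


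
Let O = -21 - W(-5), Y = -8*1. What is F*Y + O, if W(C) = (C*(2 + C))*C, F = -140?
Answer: 1174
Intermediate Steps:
W(C) = C²*(2 + C)
Y = -8
O = 54 (O = -21 - (-5)²*(2 - 5) = -21 - 25*(-3) = -21 - 1*(-75) = -21 + 75 = 54)
F*Y + O = -140*(-8) + 54 = 1120 + 54 = 1174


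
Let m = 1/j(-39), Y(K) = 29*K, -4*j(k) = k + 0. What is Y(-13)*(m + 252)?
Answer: -285128/3 ≈ -95043.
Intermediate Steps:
j(k) = -k/4 (j(k) = -(k + 0)/4 = -k/4)
m = 4/39 (m = 1/(-¼*(-39)) = 1/(39/4) = 4/39 ≈ 0.10256)
Y(-13)*(m + 252) = (29*(-13))*(4/39 + 252) = -377*9832/39 = -285128/3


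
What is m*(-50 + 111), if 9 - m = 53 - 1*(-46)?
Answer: -5490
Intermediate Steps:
m = -90 (m = 9 - (53 - 1*(-46)) = 9 - (53 + 46) = 9 - 1*99 = 9 - 99 = -90)
m*(-50 + 111) = -90*(-50 + 111) = -90*61 = -5490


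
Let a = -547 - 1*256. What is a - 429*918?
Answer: -394625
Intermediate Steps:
a = -803 (a = -547 - 256 = -803)
a - 429*918 = -803 - 429*918 = -803 - 393822 = -394625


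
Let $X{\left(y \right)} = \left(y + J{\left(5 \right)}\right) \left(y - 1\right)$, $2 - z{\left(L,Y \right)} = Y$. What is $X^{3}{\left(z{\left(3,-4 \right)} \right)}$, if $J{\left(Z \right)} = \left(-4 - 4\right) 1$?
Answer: $-1000$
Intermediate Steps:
$J{\left(Z \right)} = -8$ ($J{\left(Z \right)} = \left(-8\right) 1 = -8$)
$z{\left(L,Y \right)} = 2 - Y$
$X{\left(y \right)} = \left(-1 + y\right) \left(-8 + y\right)$ ($X{\left(y \right)} = \left(y - 8\right) \left(y - 1\right) = \left(-8 + y\right) \left(-1 + y\right) = \left(-1 + y\right) \left(-8 + y\right)$)
$X^{3}{\left(z{\left(3,-4 \right)} \right)} = \left(8 + \left(2 - -4\right)^{2} - 9 \left(2 - -4\right)\right)^{3} = \left(8 + \left(2 + 4\right)^{2} - 9 \left(2 + 4\right)\right)^{3} = \left(8 + 6^{2} - 54\right)^{3} = \left(8 + 36 - 54\right)^{3} = \left(-10\right)^{3} = -1000$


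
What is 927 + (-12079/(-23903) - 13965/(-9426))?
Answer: 69769911185/75103226 ≈ 928.99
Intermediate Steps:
927 + (-12079/(-23903) - 13965/(-9426)) = 927 + (-12079*(-1/23903) - 13965*(-1/9426)) = 927 + (12079/23903 + 4655/3142) = 927 + 149220683/75103226 = 69769911185/75103226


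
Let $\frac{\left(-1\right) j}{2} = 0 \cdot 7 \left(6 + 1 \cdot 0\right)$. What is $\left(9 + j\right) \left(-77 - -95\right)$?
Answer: $162$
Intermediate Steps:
$j = 0$ ($j = - 2 \cdot 0 \cdot 7 \left(6 + 1 \cdot 0\right) = - 2 \cdot 0 \left(6 + 0\right) = - 2 \cdot 0 \cdot 6 = \left(-2\right) 0 = 0$)
$\left(9 + j\right) \left(-77 - -95\right) = \left(9 + 0\right) \left(-77 - -95\right) = 9 \left(-77 + 95\right) = 9 \cdot 18 = 162$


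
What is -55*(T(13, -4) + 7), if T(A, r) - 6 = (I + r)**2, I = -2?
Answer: -2695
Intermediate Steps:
T(A, r) = 6 + (-2 + r)**2
-55*(T(13, -4) + 7) = -55*((6 + (-2 - 4)**2) + 7) = -55*((6 + (-6)**2) + 7) = -55*((6 + 36) + 7) = -55*(42 + 7) = -55*49 = -2695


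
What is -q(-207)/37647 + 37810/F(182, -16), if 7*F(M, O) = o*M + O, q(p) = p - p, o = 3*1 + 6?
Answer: 132335/811 ≈ 163.18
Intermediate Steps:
o = 9 (o = 3 + 6 = 9)
q(p) = 0
F(M, O) = O/7 + 9*M/7 (F(M, O) = (9*M + O)/7 = (O + 9*M)/7 = O/7 + 9*M/7)
-q(-207)/37647 + 37810/F(182, -16) = -1*0/37647 + 37810/((1/7)*(-16) + (9/7)*182) = 0*(1/37647) + 37810/(-16/7 + 234) = 0 + 37810/(1622/7) = 0 + 37810*(7/1622) = 0 + 132335/811 = 132335/811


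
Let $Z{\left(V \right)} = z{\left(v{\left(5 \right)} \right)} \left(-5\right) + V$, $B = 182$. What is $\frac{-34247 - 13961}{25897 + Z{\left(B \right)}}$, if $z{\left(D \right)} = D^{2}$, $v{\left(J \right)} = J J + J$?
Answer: $- \frac{48208}{21579} \approx -2.234$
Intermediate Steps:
$v{\left(J \right)} = J + J^{2}$ ($v{\left(J \right)} = J^{2} + J = J + J^{2}$)
$Z{\left(V \right)} = -4500 + V$ ($Z{\left(V \right)} = \left(5 \left(1 + 5\right)\right)^{2} \left(-5\right) + V = \left(5 \cdot 6\right)^{2} \left(-5\right) + V = 30^{2} \left(-5\right) + V = 900 \left(-5\right) + V = -4500 + V$)
$\frac{-34247 - 13961}{25897 + Z{\left(B \right)}} = \frac{-34247 - 13961}{25897 + \left(-4500 + 182\right)} = - \frac{48208}{25897 - 4318} = - \frac{48208}{21579}$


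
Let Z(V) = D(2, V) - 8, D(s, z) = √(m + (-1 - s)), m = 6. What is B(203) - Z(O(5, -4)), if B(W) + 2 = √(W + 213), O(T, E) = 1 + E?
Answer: 6 - √3 + 4*√26 ≈ 24.664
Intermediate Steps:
D(s, z) = √(5 - s) (D(s, z) = √(6 + (-1 - s)) = √(5 - s))
Z(V) = -8 + √3 (Z(V) = √(5 - 1*2) - 8 = √(5 - 2) - 8 = √3 - 8 = -8 + √3)
B(W) = -2 + √(213 + W) (B(W) = -2 + √(W + 213) = -2 + √(213 + W))
B(203) - Z(O(5, -4)) = (-2 + √(213 + 203)) - (-8 + √3) = (-2 + √416) + (8 - √3) = (-2 + 4*√26) + (8 - √3) = 6 - √3 + 4*√26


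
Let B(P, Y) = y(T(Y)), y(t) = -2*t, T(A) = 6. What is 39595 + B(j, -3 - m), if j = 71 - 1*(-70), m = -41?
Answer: 39583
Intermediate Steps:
j = 141 (j = 71 + 70 = 141)
B(P, Y) = -12 (B(P, Y) = -2*6 = -12)
39595 + B(j, -3 - m) = 39595 - 12 = 39583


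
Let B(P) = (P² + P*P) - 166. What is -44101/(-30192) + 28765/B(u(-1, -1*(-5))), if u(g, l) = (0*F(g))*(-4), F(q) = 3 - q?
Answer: -430576057/2505936 ≈ -171.82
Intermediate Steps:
u(g, l) = 0 (u(g, l) = (0*(3 - g))*(-4) = 0*(-4) = 0)
B(P) = -166 + 2*P² (B(P) = (P² + P²) - 166 = 2*P² - 166 = -166 + 2*P²)
-44101/(-30192) + 28765/B(u(-1, -1*(-5))) = -44101/(-30192) + 28765/(-166 + 2*0²) = -44101*(-1/30192) + 28765/(-166 + 2*0) = 44101/30192 + 28765/(-166 + 0) = 44101/30192 + 28765/(-166) = 44101/30192 + 28765*(-1/166) = 44101/30192 - 28765/166 = -430576057/2505936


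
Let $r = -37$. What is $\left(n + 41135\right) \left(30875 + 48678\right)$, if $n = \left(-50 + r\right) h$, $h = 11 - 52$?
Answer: $3556178206$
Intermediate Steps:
$h = -41$
$n = 3567$ ($n = \left(-50 - 37\right) \left(-41\right) = \left(-87\right) \left(-41\right) = 3567$)
$\left(n + 41135\right) \left(30875 + 48678\right) = \left(3567 + 41135\right) \left(30875 + 48678\right) = 44702 \cdot 79553 = 3556178206$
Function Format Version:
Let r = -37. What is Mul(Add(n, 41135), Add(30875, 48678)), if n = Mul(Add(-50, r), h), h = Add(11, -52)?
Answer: 3556178206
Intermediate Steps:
h = -41
n = 3567 (n = Mul(Add(-50, -37), -41) = Mul(-87, -41) = 3567)
Mul(Add(n, 41135), Add(30875, 48678)) = Mul(Add(3567, 41135), Add(30875, 48678)) = Mul(44702, 79553) = 3556178206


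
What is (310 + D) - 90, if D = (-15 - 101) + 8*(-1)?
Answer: 96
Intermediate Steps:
D = -124 (D = -116 - 8 = -124)
(310 + D) - 90 = (310 - 124) - 90 = 186 - 90 = 96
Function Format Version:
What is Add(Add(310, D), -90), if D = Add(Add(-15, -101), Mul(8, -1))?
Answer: 96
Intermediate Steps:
D = -124 (D = Add(-116, -8) = -124)
Add(Add(310, D), -90) = Add(Add(310, -124), -90) = Add(186, -90) = 96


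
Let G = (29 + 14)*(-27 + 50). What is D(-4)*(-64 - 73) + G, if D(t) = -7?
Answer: 1948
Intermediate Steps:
G = 989 (G = 43*23 = 989)
D(-4)*(-64 - 73) + G = -7*(-64 - 73) + 989 = -7*(-137) + 989 = 959 + 989 = 1948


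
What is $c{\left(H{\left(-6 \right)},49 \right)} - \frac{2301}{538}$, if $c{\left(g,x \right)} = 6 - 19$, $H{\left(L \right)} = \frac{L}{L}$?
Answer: $- \frac{9295}{538} \approx -17.277$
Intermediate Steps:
$H{\left(L \right)} = 1$
$c{\left(g,x \right)} = -13$ ($c{\left(g,x \right)} = 6 - 19 = -13$)
$c{\left(H{\left(-6 \right)},49 \right)} - \frac{2301}{538} = -13 - \frac{2301}{538} = - \frac{9295}{538}$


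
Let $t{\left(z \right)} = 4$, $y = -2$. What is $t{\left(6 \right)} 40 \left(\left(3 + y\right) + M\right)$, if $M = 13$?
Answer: $2240$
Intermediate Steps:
$t{\left(6 \right)} 40 \left(\left(3 + y\right) + M\right) = 4 \cdot 40 \left(\left(3 - 2\right) + 13\right) = 160 \left(1 + 13\right) = 160 \cdot 14 = 2240$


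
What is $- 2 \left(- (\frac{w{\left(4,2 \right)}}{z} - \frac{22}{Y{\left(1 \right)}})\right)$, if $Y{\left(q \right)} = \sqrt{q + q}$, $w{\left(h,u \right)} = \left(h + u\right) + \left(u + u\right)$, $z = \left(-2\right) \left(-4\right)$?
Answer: $\frac{5}{2} - 22 \sqrt{2} \approx -28.613$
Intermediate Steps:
$z = 8$
$w{\left(h,u \right)} = h + 3 u$ ($w{\left(h,u \right)} = \left(h + u\right) + 2 u = h + 3 u$)
$Y{\left(q \right)} = \sqrt{2} \sqrt{q}$ ($Y{\left(q \right)} = \sqrt{2 q} = \sqrt{2} \sqrt{q}$)
$- 2 \left(- (\frac{w{\left(4,2 \right)}}{z} - \frac{22}{Y{\left(1 \right)}})\right) = - 2 \left(- (\frac{4 + 3 \cdot 2}{8} - \frac{22}{\sqrt{2} \sqrt{1}})\right) = - 2 \left(- (\left(4 + 6\right) \frac{1}{8} - \frac{22}{\sqrt{2} \cdot 1})\right) = - 2 \left(- (10 \cdot \frac{1}{8} - \frac{22}{\sqrt{2}})\right) = - 2 \left(- (\frac{5}{4} - 22 \frac{\sqrt{2}}{2})\right) = - 2 \left(- (\frac{5}{4} - 11 \sqrt{2})\right) = - 2 \left(- \frac{5}{4} + 11 \sqrt{2}\right) = \frac{5}{2} - 22 \sqrt{2}$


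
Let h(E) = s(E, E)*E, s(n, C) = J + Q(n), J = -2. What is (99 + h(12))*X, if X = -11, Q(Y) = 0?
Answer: -825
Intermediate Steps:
s(n, C) = -2 (s(n, C) = -2 + 0 = -2)
h(E) = -2*E
(99 + h(12))*X = (99 - 2*12)*(-11) = (99 - 24)*(-11) = 75*(-11) = -825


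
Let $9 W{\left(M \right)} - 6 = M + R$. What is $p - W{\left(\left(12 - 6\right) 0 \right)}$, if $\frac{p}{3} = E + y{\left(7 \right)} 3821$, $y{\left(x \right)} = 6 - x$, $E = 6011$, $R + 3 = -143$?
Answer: $\frac{59270}{9} \approx 6585.6$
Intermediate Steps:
$R = -146$ ($R = -3 - 143 = -146$)
$W{\left(M \right)} = - \frac{140}{9} + \frac{M}{9}$ ($W{\left(M \right)} = \frac{2}{3} + \frac{M - 146}{9} = \frac{2}{3} + \frac{-146 + M}{9} = \frac{2}{3} + \left(- \frac{146}{9} + \frac{M}{9}\right) = - \frac{140}{9} + \frac{M}{9}$)
$p = 6570$ ($p = 3 \left(6011 + \left(6 - 7\right) 3821\right) = 3 \left(6011 - 3821\right) = 3 \cdot 2190 = 6570$)
$p - W{\left(\left(12 - 6\right) 0 \right)} = 6570 - \left(- \frac{140}{9} + \frac{\left(12 - 6\right) 0}{9}\right) = 6570 - \left(- \frac{140}{9} + \frac{6 \cdot 0}{9}\right) = 6570 - \left(- \frac{140}{9} + \frac{1}{9} \cdot 0\right) = 6570 - \left(- \frac{140}{9} + 0\right) = 6570 - - \frac{140}{9} = 6570 + \frac{140}{9} = \frac{59270}{9}$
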